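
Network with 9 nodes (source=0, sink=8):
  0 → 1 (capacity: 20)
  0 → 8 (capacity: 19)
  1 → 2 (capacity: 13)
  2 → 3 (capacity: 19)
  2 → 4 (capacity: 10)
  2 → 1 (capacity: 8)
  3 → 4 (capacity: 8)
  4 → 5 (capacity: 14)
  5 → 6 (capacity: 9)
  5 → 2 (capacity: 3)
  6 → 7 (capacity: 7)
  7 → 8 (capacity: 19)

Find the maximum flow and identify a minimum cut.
Max flow = 26, Min cut edges: (0,8), (6,7)

Maximum flow: 26
Minimum cut: (0,8), (6,7)
Partition: S = [0, 1, 2, 3, 4, 5, 6], T = [7, 8]

Max-flow min-cut theorem verified: both equal 26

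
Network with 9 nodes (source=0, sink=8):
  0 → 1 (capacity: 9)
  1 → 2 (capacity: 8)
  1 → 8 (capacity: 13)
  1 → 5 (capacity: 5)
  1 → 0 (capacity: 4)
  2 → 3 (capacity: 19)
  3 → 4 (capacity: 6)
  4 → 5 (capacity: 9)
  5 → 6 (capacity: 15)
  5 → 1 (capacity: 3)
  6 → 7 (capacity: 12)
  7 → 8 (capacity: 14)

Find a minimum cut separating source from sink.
Min cut value = 9, edges: (0,1)

Min cut value: 9
Partition: S = [0], T = [1, 2, 3, 4, 5, 6, 7, 8]
Cut edges: (0,1)

By max-flow min-cut theorem, max flow = min cut = 9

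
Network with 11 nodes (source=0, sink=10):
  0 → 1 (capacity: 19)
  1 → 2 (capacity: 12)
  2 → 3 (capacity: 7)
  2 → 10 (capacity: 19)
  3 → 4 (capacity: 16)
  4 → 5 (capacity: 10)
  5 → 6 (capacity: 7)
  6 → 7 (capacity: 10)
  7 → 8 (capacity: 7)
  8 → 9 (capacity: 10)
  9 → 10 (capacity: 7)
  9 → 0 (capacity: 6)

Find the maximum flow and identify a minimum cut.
Max flow = 12, Min cut edges: (1,2)

Maximum flow: 12
Minimum cut: (1,2)
Partition: S = [0, 1], T = [2, 3, 4, 5, 6, 7, 8, 9, 10]

Max-flow min-cut theorem verified: both equal 12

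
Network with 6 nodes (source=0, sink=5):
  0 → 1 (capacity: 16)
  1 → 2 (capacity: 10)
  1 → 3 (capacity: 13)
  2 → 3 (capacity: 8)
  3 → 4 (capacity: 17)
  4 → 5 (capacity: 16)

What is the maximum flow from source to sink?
Maximum flow = 16

Max flow: 16

Flow assignment:
  0 → 1: 16/16
  1 → 2: 3/10
  1 → 3: 13/13
  2 → 3: 3/8
  3 → 4: 16/17
  4 → 5: 16/16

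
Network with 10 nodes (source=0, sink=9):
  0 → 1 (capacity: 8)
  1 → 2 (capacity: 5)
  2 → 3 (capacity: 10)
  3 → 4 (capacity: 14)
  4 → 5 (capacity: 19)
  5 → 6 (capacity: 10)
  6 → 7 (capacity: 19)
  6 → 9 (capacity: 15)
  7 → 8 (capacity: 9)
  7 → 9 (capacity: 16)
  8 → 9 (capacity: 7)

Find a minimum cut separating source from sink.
Min cut value = 5, edges: (1,2)

Min cut value: 5
Partition: S = [0, 1], T = [2, 3, 4, 5, 6, 7, 8, 9]
Cut edges: (1,2)

By max-flow min-cut theorem, max flow = min cut = 5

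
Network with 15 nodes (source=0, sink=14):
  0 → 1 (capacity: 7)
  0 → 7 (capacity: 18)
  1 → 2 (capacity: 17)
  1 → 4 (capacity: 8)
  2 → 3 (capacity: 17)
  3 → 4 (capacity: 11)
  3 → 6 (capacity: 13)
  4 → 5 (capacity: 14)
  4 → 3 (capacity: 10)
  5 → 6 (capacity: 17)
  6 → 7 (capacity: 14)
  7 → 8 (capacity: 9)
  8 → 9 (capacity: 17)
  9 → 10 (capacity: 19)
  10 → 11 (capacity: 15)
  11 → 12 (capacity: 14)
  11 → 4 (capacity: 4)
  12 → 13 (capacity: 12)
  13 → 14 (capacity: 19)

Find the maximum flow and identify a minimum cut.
Max flow = 9, Min cut edges: (7,8)

Maximum flow: 9
Minimum cut: (7,8)
Partition: S = [0, 1, 2, 3, 4, 5, 6, 7], T = [8, 9, 10, 11, 12, 13, 14]

Max-flow min-cut theorem verified: both equal 9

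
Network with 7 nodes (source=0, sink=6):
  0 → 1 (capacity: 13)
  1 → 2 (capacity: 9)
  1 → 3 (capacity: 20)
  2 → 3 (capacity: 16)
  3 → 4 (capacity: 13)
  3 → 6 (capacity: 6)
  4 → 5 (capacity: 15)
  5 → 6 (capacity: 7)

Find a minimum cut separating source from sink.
Min cut value = 13, edges: (3,6), (5,6)

Min cut value: 13
Partition: S = [0, 1, 2, 3, 4, 5], T = [6]
Cut edges: (3,6), (5,6)

By max-flow min-cut theorem, max flow = min cut = 13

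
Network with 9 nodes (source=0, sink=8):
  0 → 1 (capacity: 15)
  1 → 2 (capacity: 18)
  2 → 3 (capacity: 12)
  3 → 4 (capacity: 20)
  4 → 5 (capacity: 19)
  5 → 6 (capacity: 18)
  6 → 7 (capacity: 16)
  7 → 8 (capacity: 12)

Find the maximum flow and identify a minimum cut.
Max flow = 12, Min cut edges: (7,8)

Maximum flow: 12
Minimum cut: (7,8)
Partition: S = [0, 1, 2, 3, 4, 5, 6, 7], T = [8]

Max-flow min-cut theorem verified: both equal 12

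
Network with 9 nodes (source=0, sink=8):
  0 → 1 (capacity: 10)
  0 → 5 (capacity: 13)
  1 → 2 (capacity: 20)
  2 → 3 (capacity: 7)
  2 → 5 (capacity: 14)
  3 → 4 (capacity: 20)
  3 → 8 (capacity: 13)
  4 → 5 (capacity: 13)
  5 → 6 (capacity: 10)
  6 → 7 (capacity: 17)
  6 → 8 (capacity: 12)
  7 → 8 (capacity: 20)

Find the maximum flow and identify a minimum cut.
Max flow = 17, Min cut edges: (2,3), (5,6)

Maximum flow: 17
Minimum cut: (2,3), (5,6)
Partition: S = [0, 1, 2, 4, 5], T = [3, 6, 7, 8]

Max-flow min-cut theorem verified: both equal 17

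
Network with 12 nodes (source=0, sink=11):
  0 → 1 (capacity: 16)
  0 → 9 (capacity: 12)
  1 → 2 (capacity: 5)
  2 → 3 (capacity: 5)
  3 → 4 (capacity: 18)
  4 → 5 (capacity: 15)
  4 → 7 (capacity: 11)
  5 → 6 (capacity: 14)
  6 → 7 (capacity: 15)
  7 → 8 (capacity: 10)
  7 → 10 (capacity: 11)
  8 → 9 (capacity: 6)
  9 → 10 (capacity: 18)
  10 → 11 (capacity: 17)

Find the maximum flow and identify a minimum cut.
Max flow = 17, Min cut edges: (10,11)

Maximum flow: 17
Minimum cut: (10,11)
Partition: S = [0, 1, 2, 3, 4, 5, 6, 7, 8, 9, 10], T = [11]

Max-flow min-cut theorem verified: both equal 17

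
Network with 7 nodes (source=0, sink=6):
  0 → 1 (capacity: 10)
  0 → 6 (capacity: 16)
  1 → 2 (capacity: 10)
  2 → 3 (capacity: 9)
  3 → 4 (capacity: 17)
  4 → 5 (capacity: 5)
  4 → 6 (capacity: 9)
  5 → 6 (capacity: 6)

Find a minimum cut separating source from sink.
Min cut value = 25, edges: (0,6), (2,3)

Min cut value: 25
Partition: S = [0, 1, 2], T = [3, 4, 5, 6]
Cut edges: (0,6), (2,3)

By max-flow min-cut theorem, max flow = min cut = 25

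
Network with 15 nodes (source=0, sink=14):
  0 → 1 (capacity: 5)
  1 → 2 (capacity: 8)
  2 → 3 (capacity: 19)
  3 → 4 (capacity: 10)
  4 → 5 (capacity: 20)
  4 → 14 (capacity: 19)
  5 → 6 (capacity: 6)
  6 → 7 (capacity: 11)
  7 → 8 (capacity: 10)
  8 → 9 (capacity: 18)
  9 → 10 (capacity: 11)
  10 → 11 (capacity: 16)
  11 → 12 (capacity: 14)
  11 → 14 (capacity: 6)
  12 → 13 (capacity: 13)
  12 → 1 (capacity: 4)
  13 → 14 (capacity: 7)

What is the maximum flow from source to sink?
Maximum flow = 5

Max flow: 5

Flow assignment:
  0 → 1: 5/5
  1 → 2: 5/8
  2 → 3: 5/19
  3 → 4: 5/10
  4 → 14: 5/19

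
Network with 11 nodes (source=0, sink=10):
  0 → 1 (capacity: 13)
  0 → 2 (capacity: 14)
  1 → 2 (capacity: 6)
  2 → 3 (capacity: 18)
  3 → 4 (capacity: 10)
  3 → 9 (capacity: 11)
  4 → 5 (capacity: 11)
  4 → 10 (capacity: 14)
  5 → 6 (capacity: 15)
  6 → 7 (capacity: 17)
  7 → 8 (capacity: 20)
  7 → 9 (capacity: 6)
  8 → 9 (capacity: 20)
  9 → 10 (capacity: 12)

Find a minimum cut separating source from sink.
Min cut value = 18, edges: (2,3)

Min cut value: 18
Partition: S = [0, 1, 2], T = [3, 4, 5, 6, 7, 8, 9, 10]
Cut edges: (2,3)

By max-flow min-cut theorem, max flow = min cut = 18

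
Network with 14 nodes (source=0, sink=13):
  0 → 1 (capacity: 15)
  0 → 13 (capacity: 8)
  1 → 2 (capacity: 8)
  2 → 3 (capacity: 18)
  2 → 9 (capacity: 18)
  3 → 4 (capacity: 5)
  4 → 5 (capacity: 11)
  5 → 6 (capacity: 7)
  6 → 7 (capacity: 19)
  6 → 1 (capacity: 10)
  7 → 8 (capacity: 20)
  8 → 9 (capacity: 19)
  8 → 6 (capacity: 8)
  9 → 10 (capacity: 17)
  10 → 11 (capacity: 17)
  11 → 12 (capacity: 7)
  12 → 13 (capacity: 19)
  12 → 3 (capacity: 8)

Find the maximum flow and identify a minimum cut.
Max flow = 15, Min cut edges: (0,13), (11,12)

Maximum flow: 15
Minimum cut: (0,13), (11,12)
Partition: S = [0, 1, 2, 3, 4, 5, 6, 7, 8, 9, 10, 11], T = [12, 13]

Max-flow min-cut theorem verified: both equal 15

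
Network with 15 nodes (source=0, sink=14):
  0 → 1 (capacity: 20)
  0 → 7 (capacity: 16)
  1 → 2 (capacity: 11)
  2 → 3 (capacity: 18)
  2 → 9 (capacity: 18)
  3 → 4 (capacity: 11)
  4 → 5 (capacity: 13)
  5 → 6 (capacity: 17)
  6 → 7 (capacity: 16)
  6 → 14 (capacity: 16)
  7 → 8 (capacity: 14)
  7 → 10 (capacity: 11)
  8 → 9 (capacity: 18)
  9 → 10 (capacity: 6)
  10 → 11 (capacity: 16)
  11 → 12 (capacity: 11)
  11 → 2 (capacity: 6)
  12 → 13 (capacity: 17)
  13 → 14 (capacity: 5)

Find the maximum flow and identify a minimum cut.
Max flow = 16, Min cut edges: (3,4), (13,14)

Maximum flow: 16
Minimum cut: (3,4), (13,14)
Partition: S = [0, 1, 2, 3, 7, 8, 9, 10, 11, 12, 13], T = [4, 5, 6, 14]

Max-flow min-cut theorem verified: both equal 16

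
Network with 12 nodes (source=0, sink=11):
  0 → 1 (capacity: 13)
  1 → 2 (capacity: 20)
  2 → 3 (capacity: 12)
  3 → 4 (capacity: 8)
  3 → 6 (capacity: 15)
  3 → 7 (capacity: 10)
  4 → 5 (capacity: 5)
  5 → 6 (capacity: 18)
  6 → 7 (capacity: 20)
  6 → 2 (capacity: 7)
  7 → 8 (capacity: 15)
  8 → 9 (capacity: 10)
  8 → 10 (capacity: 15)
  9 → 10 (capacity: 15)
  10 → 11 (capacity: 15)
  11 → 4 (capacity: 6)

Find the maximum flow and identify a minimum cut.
Max flow = 12, Min cut edges: (2,3)

Maximum flow: 12
Minimum cut: (2,3)
Partition: S = [0, 1, 2], T = [3, 4, 5, 6, 7, 8, 9, 10, 11]

Max-flow min-cut theorem verified: both equal 12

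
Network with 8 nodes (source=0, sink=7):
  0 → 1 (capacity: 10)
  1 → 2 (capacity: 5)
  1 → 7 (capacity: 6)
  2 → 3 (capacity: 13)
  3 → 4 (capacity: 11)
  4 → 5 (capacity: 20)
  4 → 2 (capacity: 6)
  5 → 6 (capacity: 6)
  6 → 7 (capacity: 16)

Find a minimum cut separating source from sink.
Min cut value = 10, edges: (0,1)

Min cut value: 10
Partition: S = [0], T = [1, 2, 3, 4, 5, 6, 7]
Cut edges: (0,1)

By max-flow min-cut theorem, max flow = min cut = 10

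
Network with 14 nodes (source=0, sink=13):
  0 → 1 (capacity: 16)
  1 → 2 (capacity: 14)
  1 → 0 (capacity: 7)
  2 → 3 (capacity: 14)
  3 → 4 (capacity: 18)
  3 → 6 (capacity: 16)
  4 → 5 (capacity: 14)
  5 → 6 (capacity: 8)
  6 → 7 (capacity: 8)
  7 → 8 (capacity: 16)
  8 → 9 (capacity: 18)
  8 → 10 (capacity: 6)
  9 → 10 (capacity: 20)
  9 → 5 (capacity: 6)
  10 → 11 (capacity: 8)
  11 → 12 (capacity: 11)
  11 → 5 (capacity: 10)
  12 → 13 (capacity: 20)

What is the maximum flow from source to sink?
Maximum flow = 8

Max flow: 8

Flow assignment:
  0 → 1: 8/16
  1 → 2: 8/14
  2 → 3: 8/14
  3 → 6: 8/16
  6 → 7: 8/8
  7 → 8: 8/16
  8 → 9: 2/18
  8 → 10: 6/6
  9 → 10: 2/20
  10 → 11: 8/8
  11 → 12: 8/11
  12 → 13: 8/20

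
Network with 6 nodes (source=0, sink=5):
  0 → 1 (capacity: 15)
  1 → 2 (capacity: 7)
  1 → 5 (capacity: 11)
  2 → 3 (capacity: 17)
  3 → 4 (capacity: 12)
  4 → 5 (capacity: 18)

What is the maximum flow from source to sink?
Maximum flow = 15

Max flow: 15

Flow assignment:
  0 → 1: 15/15
  1 → 2: 4/7
  1 → 5: 11/11
  2 → 3: 4/17
  3 → 4: 4/12
  4 → 5: 4/18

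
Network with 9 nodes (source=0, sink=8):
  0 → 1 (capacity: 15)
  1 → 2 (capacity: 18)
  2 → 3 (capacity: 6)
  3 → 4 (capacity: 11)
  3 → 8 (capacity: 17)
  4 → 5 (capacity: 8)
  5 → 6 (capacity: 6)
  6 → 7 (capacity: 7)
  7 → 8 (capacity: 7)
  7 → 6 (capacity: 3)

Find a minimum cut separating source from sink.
Min cut value = 6, edges: (2,3)

Min cut value: 6
Partition: S = [0, 1, 2], T = [3, 4, 5, 6, 7, 8]
Cut edges: (2,3)

By max-flow min-cut theorem, max flow = min cut = 6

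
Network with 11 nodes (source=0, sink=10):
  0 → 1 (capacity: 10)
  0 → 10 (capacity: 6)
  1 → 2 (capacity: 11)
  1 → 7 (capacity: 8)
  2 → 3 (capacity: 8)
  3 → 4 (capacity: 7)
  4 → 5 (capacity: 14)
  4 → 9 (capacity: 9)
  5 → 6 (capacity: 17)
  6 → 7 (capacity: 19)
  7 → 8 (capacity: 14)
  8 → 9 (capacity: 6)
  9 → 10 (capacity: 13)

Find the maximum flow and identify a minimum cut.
Max flow = 16, Min cut edges: (0,1), (0,10)

Maximum flow: 16
Minimum cut: (0,1), (0,10)
Partition: S = [0], T = [1, 2, 3, 4, 5, 6, 7, 8, 9, 10]

Max-flow min-cut theorem verified: both equal 16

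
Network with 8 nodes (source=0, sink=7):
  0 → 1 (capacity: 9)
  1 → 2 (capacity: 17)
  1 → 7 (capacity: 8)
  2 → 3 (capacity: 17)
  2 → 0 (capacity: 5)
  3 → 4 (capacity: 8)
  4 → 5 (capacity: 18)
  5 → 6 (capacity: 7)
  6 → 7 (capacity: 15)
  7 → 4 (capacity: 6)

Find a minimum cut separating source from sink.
Min cut value = 9, edges: (0,1)

Min cut value: 9
Partition: S = [0], T = [1, 2, 3, 4, 5, 6, 7]
Cut edges: (0,1)

By max-flow min-cut theorem, max flow = min cut = 9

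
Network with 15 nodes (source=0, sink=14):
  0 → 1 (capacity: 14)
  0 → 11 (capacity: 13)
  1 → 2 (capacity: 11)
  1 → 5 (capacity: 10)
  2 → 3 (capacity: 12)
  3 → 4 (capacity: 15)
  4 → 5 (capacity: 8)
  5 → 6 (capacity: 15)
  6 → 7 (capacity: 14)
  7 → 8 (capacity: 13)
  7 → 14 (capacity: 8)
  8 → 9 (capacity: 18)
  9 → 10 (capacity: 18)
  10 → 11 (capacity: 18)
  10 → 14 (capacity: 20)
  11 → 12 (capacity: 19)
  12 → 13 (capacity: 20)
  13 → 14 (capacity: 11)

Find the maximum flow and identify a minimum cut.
Max flow = 25, Min cut edges: (6,7), (13,14)

Maximum flow: 25
Minimum cut: (6,7), (13,14)
Partition: S = [0, 1, 2, 3, 4, 5, 6, 11, 12, 13], T = [7, 8, 9, 10, 14]

Max-flow min-cut theorem verified: both equal 25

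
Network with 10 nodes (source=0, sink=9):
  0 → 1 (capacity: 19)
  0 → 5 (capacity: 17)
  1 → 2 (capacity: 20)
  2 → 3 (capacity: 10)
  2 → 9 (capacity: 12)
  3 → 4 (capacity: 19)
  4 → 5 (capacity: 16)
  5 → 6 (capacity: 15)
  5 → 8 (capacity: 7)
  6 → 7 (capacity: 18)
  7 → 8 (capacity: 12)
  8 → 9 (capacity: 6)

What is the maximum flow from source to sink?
Maximum flow = 18

Max flow: 18

Flow assignment:
  0 → 1: 12/19
  0 → 5: 6/17
  1 → 2: 12/20
  2 → 9: 12/12
  5 → 6: 6/15
  6 → 7: 6/18
  7 → 8: 6/12
  8 → 9: 6/6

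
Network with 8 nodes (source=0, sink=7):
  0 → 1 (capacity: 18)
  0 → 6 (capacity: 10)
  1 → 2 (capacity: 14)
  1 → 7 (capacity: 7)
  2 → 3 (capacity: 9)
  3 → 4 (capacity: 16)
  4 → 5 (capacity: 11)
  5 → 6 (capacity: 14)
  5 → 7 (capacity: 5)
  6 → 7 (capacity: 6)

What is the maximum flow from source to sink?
Maximum flow = 18

Max flow: 18

Flow assignment:
  0 → 1: 16/18
  0 → 6: 2/10
  1 → 2: 9/14
  1 → 7: 7/7
  2 → 3: 9/9
  3 → 4: 9/16
  4 → 5: 9/11
  5 → 6: 4/14
  5 → 7: 5/5
  6 → 7: 6/6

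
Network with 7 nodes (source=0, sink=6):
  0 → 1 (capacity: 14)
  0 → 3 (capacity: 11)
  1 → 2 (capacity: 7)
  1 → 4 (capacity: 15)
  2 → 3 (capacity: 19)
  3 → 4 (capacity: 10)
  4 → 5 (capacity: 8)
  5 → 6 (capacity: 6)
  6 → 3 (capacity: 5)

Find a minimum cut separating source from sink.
Min cut value = 6, edges: (5,6)

Min cut value: 6
Partition: S = [0, 1, 2, 3, 4, 5], T = [6]
Cut edges: (5,6)

By max-flow min-cut theorem, max flow = min cut = 6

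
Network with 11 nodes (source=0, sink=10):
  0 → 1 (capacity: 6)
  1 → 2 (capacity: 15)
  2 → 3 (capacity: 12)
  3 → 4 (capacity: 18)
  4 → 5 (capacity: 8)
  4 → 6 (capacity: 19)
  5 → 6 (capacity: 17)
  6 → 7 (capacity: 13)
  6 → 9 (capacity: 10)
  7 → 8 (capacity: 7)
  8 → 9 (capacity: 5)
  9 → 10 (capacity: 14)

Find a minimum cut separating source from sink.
Min cut value = 6, edges: (0,1)

Min cut value: 6
Partition: S = [0], T = [1, 2, 3, 4, 5, 6, 7, 8, 9, 10]
Cut edges: (0,1)

By max-flow min-cut theorem, max flow = min cut = 6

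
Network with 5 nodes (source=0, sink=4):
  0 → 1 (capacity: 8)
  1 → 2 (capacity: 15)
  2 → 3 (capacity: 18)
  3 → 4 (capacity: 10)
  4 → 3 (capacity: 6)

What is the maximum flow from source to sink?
Maximum flow = 8

Max flow: 8

Flow assignment:
  0 → 1: 8/8
  1 → 2: 8/15
  2 → 3: 8/18
  3 → 4: 8/10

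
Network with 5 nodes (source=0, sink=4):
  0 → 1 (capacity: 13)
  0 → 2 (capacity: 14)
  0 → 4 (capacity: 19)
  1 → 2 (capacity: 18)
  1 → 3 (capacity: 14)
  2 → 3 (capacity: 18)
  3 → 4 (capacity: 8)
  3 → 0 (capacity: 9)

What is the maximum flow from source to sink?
Maximum flow = 27

Max flow: 27

Flow assignment:
  0 → 2: 8/14
  0 → 4: 19/19
  2 → 3: 8/18
  3 → 4: 8/8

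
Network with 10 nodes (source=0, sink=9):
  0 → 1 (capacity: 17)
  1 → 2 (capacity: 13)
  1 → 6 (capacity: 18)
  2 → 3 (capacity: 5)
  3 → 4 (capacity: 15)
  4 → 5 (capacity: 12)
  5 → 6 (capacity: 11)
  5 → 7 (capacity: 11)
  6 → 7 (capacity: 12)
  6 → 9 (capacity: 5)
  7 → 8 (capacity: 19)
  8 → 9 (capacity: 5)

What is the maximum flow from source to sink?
Maximum flow = 10

Max flow: 10

Flow assignment:
  0 → 1: 10/17
  1 → 6: 10/18
  6 → 7: 5/12
  6 → 9: 5/5
  7 → 8: 5/19
  8 → 9: 5/5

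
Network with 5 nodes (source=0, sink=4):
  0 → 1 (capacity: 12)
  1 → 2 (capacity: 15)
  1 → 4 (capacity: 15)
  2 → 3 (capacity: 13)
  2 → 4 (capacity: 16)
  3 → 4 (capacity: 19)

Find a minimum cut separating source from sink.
Min cut value = 12, edges: (0,1)

Min cut value: 12
Partition: S = [0], T = [1, 2, 3, 4]
Cut edges: (0,1)

By max-flow min-cut theorem, max flow = min cut = 12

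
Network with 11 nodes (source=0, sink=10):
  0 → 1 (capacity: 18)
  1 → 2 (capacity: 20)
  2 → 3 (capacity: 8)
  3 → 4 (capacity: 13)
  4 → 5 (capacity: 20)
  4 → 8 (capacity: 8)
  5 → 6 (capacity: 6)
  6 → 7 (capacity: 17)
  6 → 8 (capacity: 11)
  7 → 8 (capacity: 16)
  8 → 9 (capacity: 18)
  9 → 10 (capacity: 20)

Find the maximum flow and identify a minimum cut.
Max flow = 8, Min cut edges: (2,3)

Maximum flow: 8
Minimum cut: (2,3)
Partition: S = [0, 1, 2], T = [3, 4, 5, 6, 7, 8, 9, 10]

Max-flow min-cut theorem verified: both equal 8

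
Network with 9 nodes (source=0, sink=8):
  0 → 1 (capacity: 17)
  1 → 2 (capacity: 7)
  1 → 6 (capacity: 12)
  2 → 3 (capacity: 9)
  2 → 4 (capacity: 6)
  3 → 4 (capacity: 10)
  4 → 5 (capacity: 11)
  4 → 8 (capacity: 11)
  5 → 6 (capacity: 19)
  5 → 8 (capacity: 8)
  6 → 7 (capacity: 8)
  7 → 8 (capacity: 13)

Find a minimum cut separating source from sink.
Min cut value = 15, edges: (1,2), (6,7)

Min cut value: 15
Partition: S = [0, 1, 6], T = [2, 3, 4, 5, 7, 8]
Cut edges: (1,2), (6,7)

By max-flow min-cut theorem, max flow = min cut = 15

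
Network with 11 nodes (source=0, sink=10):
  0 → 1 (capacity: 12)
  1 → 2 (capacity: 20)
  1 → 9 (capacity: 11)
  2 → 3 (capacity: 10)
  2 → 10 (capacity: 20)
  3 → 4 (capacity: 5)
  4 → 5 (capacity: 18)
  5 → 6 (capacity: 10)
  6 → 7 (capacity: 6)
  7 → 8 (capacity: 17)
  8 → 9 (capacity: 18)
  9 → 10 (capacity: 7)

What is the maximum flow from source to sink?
Maximum flow = 12

Max flow: 12

Flow assignment:
  0 → 1: 12/12
  1 → 2: 12/20
  2 → 10: 12/20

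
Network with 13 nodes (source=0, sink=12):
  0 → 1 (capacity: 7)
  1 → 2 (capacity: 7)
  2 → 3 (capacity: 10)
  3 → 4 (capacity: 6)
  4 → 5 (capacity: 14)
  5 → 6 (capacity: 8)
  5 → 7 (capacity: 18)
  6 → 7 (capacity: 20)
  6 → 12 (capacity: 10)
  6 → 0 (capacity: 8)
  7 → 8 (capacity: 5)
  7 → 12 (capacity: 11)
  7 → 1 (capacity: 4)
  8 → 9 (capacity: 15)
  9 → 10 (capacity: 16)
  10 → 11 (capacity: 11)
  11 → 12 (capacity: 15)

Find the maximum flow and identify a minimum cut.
Max flow = 6, Min cut edges: (3,4)

Maximum flow: 6
Minimum cut: (3,4)
Partition: S = [0, 1, 2, 3], T = [4, 5, 6, 7, 8, 9, 10, 11, 12]

Max-flow min-cut theorem verified: both equal 6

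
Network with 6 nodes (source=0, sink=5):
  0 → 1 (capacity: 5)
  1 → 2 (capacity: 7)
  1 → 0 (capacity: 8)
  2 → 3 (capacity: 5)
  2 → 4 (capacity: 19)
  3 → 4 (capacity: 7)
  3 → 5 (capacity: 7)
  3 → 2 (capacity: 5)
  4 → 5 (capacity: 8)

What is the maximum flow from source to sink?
Maximum flow = 5

Max flow: 5

Flow assignment:
  0 → 1: 5/5
  1 → 2: 5/7
  2 → 3: 5/5
  3 → 5: 5/7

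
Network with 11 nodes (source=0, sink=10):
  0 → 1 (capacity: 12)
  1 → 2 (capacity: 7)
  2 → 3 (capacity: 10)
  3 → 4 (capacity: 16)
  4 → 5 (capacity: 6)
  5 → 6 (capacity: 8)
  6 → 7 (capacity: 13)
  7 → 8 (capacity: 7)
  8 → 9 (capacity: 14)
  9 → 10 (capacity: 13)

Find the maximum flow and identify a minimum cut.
Max flow = 6, Min cut edges: (4,5)

Maximum flow: 6
Minimum cut: (4,5)
Partition: S = [0, 1, 2, 3, 4], T = [5, 6, 7, 8, 9, 10]

Max-flow min-cut theorem verified: both equal 6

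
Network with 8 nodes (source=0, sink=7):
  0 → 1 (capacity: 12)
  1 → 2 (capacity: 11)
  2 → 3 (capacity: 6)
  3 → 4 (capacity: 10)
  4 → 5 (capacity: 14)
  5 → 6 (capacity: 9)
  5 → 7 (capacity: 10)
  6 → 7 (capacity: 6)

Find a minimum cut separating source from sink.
Min cut value = 6, edges: (2,3)

Min cut value: 6
Partition: S = [0, 1, 2], T = [3, 4, 5, 6, 7]
Cut edges: (2,3)

By max-flow min-cut theorem, max flow = min cut = 6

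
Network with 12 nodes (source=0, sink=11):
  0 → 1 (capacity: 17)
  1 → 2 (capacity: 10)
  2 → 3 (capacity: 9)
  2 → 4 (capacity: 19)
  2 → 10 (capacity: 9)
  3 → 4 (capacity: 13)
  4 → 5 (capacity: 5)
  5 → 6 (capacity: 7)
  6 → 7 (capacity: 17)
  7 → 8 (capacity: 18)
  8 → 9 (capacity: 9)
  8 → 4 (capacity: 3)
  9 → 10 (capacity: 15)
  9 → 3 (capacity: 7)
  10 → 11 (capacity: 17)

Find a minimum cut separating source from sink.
Min cut value = 10, edges: (1,2)

Min cut value: 10
Partition: S = [0, 1], T = [2, 3, 4, 5, 6, 7, 8, 9, 10, 11]
Cut edges: (1,2)

By max-flow min-cut theorem, max flow = min cut = 10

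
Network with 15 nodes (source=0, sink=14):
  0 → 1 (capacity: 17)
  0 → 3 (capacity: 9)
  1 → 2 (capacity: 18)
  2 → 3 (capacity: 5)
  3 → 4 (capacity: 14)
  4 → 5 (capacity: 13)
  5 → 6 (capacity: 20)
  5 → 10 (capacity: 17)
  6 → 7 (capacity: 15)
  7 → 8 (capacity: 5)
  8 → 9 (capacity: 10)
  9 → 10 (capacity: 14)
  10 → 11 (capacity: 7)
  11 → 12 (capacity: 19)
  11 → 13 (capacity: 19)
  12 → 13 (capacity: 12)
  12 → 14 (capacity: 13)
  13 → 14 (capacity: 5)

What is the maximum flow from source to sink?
Maximum flow = 7

Max flow: 7

Flow assignment:
  0 → 1: 5/17
  0 → 3: 2/9
  1 → 2: 5/18
  2 → 3: 5/5
  3 → 4: 7/14
  4 → 5: 7/13
  5 → 10: 7/17
  10 → 11: 7/7
  11 → 12: 7/19
  12 → 14: 7/13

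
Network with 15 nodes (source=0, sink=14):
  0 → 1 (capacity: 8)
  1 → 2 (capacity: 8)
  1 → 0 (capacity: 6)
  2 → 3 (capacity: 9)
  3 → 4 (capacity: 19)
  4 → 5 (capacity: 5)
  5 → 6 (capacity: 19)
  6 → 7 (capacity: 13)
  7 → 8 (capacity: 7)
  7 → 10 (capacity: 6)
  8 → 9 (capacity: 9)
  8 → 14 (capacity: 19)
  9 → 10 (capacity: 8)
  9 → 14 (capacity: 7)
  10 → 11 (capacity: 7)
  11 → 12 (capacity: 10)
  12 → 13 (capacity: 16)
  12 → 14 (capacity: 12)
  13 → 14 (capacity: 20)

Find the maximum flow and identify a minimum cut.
Max flow = 5, Min cut edges: (4,5)

Maximum flow: 5
Minimum cut: (4,5)
Partition: S = [0, 1, 2, 3, 4], T = [5, 6, 7, 8, 9, 10, 11, 12, 13, 14]

Max-flow min-cut theorem verified: both equal 5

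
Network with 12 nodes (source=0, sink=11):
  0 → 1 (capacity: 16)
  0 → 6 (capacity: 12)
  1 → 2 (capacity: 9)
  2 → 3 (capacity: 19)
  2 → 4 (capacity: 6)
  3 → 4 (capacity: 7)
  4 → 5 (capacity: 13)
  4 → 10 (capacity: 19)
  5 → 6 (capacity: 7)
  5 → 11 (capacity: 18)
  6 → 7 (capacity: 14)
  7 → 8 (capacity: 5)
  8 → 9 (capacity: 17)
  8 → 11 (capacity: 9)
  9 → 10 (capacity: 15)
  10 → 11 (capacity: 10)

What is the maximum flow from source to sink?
Maximum flow = 14

Max flow: 14

Flow assignment:
  0 → 1: 9/16
  0 → 6: 5/12
  1 → 2: 9/9
  2 → 3: 3/19
  2 → 4: 6/6
  3 → 4: 3/7
  4 → 5: 9/13
  5 → 11: 9/18
  6 → 7: 5/14
  7 → 8: 5/5
  8 → 11: 5/9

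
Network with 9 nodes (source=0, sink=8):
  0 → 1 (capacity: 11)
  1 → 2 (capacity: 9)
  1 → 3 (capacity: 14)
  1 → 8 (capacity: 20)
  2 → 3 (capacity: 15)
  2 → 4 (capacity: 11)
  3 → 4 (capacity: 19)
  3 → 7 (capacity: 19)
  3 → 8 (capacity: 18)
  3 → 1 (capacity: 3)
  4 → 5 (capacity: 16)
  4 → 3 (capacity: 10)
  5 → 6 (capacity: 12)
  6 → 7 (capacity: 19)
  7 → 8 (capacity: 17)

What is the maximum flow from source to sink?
Maximum flow = 11

Max flow: 11

Flow assignment:
  0 → 1: 11/11
  1 → 8: 11/20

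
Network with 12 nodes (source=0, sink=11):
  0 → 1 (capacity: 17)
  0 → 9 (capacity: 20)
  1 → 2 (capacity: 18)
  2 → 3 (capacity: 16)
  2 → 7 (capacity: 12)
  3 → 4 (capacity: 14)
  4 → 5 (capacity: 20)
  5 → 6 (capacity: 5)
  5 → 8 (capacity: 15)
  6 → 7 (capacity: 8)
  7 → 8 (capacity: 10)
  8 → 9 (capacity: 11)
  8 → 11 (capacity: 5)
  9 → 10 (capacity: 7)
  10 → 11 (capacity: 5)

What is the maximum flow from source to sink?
Maximum flow = 10

Max flow: 10

Flow assignment:
  0 → 1: 10/17
  1 → 2: 10/18
  2 → 3: 10/16
  3 → 4: 10/14
  4 → 5: 10/20
  5 → 8: 10/15
  8 → 9: 5/11
  8 → 11: 5/5
  9 → 10: 5/7
  10 → 11: 5/5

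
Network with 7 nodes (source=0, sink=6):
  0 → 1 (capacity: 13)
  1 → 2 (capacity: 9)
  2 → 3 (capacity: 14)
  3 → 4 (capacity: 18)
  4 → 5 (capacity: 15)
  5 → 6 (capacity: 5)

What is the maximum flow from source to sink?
Maximum flow = 5

Max flow: 5

Flow assignment:
  0 → 1: 5/13
  1 → 2: 5/9
  2 → 3: 5/14
  3 → 4: 5/18
  4 → 5: 5/15
  5 → 6: 5/5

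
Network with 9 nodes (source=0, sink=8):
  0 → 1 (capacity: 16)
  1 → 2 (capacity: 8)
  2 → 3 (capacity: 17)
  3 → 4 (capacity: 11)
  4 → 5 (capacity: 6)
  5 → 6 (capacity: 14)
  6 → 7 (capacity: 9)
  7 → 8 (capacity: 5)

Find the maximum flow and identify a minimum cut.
Max flow = 5, Min cut edges: (7,8)

Maximum flow: 5
Minimum cut: (7,8)
Partition: S = [0, 1, 2, 3, 4, 5, 6, 7], T = [8]

Max-flow min-cut theorem verified: both equal 5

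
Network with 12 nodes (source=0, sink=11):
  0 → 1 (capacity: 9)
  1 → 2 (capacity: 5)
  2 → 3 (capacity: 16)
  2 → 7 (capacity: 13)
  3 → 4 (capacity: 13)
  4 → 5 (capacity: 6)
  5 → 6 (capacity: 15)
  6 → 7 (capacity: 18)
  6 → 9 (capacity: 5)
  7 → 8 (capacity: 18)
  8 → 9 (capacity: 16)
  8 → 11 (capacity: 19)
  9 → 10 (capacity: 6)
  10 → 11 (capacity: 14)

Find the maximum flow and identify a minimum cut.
Max flow = 5, Min cut edges: (1,2)

Maximum flow: 5
Minimum cut: (1,2)
Partition: S = [0, 1], T = [2, 3, 4, 5, 6, 7, 8, 9, 10, 11]

Max-flow min-cut theorem verified: both equal 5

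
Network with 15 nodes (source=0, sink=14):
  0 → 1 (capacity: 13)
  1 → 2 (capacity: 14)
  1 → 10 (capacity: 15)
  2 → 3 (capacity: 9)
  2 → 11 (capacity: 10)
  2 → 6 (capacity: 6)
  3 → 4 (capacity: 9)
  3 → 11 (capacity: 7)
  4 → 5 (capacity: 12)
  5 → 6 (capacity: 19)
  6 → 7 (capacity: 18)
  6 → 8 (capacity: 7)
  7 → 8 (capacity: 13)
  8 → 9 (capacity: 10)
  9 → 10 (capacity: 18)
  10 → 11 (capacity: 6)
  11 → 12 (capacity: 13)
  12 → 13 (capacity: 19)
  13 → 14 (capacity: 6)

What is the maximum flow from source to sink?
Maximum flow = 6

Max flow: 6

Flow assignment:
  0 → 1: 6/13
  1 → 2: 6/14
  2 → 3: 3/9
  2 → 11: 3/10
  3 → 11: 3/7
  11 → 12: 6/13
  12 → 13: 6/19
  13 → 14: 6/6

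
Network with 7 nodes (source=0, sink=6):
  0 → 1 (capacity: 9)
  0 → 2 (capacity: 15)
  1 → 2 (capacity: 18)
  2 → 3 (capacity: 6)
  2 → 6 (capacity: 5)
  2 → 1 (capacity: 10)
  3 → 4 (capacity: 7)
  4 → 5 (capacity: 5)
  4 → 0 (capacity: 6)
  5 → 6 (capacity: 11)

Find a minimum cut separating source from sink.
Min cut value = 10, edges: (2,6), (4,5)

Min cut value: 10
Partition: S = [0, 1, 2, 3, 4], T = [5, 6]
Cut edges: (2,6), (4,5)

By max-flow min-cut theorem, max flow = min cut = 10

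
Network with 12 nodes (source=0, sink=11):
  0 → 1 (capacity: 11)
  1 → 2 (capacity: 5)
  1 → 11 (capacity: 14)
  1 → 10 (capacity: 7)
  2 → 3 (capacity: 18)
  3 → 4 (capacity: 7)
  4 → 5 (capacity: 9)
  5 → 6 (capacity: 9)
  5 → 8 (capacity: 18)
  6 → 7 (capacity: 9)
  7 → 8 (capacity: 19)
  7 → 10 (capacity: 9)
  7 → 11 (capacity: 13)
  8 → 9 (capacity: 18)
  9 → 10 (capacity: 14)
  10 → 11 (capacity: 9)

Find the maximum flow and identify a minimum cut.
Max flow = 11, Min cut edges: (0,1)

Maximum flow: 11
Minimum cut: (0,1)
Partition: S = [0], T = [1, 2, 3, 4, 5, 6, 7, 8, 9, 10, 11]

Max-flow min-cut theorem verified: both equal 11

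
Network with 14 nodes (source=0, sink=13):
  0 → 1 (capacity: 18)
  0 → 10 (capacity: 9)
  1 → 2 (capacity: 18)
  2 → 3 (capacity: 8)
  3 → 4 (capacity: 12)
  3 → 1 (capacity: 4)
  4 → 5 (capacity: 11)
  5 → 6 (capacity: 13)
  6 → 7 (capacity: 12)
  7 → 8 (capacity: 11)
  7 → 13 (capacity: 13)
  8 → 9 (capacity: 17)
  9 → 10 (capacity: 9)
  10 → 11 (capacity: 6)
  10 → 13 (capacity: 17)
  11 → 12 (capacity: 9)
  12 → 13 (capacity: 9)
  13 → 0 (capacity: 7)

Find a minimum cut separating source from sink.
Min cut value = 17, edges: (0,10), (2,3)

Min cut value: 17
Partition: S = [0, 1, 2], T = [3, 4, 5, 6, 7, 8, 9, 10, 11, 12, 13]
Cut edges: (0,10), (2,3)

By max-flow min-cut theorem, max flow = min cut = 17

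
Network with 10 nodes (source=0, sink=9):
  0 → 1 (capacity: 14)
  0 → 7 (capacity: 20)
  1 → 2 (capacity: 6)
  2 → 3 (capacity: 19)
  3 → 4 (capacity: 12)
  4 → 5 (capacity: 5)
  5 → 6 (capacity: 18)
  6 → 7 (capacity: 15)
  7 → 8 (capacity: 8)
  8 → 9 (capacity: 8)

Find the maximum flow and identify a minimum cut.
Max flow = 8, Min cut edges: (8,9)

Maximum flow: 8
Minimum cut: (8,9)
Partition: S = [0, 1, 2, 3, 4, 5, 6, 7, 8], T = [9]

Max-flow min-cut theorem verified: both equal 8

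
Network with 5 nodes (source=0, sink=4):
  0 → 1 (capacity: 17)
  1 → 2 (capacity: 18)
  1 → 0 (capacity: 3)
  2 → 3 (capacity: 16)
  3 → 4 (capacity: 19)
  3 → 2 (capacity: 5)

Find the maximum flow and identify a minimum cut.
Max flow = 16, Min cut edges: (2,3)

Maximum flow: 16
Minimum cut: (2,3)
Partition: S = [0, 1, 2], T = [3, 4]

Max-flow min-cut theorem verified: both equal 16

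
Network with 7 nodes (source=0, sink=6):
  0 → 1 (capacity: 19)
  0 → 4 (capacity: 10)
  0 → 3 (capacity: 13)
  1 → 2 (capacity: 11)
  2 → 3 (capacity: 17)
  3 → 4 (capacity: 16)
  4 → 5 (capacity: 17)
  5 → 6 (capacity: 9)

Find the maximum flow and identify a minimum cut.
Max flow = 9, Min cut edges: (5,6)

Maximum flow: 9
Minimum cut: (5,6)
Partition: S = [0, 1, 2, 3, 4, 5], T = [6]

Max-flow min-cut theorem verified: both equal 9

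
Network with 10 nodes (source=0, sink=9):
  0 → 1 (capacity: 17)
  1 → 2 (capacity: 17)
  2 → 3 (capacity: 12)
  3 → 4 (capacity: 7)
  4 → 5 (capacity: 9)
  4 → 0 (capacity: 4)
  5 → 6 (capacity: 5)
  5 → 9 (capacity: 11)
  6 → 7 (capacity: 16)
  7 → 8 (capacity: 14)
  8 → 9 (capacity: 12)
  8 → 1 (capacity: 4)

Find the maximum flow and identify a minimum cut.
Max flow = 7, Min cut edges: (3,4)

Maximum flow: 7
Minimum cut: (3,4)
Partition: S = [0, 1, 2, 3], T = [4, 5, 6, 7, 8, 9]

Max-flow min-cut theorem verified: both equal 7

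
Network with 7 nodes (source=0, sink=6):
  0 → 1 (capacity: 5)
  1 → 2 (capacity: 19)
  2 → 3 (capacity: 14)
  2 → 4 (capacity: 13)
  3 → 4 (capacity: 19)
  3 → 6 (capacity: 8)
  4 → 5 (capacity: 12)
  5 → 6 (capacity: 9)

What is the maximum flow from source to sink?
Maximum flow = 5

Max flow: 5

Flow assignment:
  0 → 1: 5/5
  1 → 2: 5/19
  2 → 3: 5/14
  3 → 6: 5/8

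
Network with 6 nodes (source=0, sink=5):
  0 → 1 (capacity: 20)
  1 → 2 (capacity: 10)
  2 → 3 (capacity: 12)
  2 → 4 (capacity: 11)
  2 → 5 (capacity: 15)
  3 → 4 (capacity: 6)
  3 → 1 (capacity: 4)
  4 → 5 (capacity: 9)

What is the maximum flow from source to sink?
Maximum flow = 10

Max flow: 10

Flow assignment:
  0 → 1: 10/20
  1 → 2: 10/10
  2 → 5: 10/15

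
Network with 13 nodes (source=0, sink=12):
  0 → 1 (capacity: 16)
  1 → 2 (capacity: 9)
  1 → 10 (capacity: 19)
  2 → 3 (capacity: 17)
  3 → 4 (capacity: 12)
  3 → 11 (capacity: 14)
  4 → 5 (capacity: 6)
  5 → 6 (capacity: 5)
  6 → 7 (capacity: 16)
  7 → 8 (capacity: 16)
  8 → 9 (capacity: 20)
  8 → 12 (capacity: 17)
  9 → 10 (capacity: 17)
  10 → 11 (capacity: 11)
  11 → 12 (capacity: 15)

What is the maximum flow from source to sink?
Maximum flow = 16

Max flow: 16

Flow assignment:
  0 → 1: 16/16
  1 → 2: 5/9
  1 → 10: 11/19
  2 → 3: 5/17
  3 → 4: 1/12
  3 → 11: 4/14
  4 → 5: 1/6
  5 → 6: 1/5
  6 → 7: 1/16
  7 → 8: 1/16
  8 → 12: 1/17
  10 → 11: 11/11
  11 → 12: 15/15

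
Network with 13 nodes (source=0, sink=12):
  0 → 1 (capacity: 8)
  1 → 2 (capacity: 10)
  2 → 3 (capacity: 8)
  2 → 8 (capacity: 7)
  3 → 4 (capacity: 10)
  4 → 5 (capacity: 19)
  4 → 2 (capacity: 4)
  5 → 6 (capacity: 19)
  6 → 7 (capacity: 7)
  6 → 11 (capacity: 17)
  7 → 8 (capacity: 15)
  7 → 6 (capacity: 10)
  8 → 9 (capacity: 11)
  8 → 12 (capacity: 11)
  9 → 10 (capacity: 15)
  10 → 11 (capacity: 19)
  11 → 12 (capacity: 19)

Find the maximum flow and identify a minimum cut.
Max flow = 8, Min cut edges: (0,1)

Maximum flow: 8
Minimum cut: (0,1)
Partition: S = [0], T = [1, 2, 3, 4, 5, 6, 7, 8, 9, 10, 11, 12]

Max-flow min-cut theorem verified: both equal 8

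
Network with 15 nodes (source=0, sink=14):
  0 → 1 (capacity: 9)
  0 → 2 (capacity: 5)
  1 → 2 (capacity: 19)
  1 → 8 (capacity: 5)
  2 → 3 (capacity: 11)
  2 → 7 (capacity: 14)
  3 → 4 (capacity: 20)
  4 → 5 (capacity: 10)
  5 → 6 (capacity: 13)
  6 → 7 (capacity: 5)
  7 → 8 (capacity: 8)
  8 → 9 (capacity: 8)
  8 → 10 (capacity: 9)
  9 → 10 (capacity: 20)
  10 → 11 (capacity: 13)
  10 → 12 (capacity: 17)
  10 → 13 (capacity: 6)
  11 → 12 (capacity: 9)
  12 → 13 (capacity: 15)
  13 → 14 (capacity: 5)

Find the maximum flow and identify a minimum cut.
Max flow = 5, Min cut edges: (13,14)

Maximum flow: 5
Minimum cut: (13,14)
Partition: S = [0, 1, 2, 3, 4, 5, 6, 7, 8, 9, 10, 11, 12, 13], T = [14]

Max-flow min-cut theorem verified: both equal 5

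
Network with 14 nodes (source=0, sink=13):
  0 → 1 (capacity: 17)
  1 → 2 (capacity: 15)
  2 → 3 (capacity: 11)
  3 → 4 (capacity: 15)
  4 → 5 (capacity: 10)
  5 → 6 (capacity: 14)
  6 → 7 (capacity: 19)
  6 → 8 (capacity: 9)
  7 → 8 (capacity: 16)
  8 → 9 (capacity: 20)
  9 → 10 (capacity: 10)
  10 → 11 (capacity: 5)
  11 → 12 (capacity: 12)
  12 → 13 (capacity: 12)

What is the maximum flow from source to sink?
Maximum flow = 5

Max flow: 5

Flow assignment:
  0 → 1: 5/17
  1 → 2: 5/15
  2 → 3: 5/11
  3 → 4: 5/15
  4 → 5: 5/10
  5 → 6: 5/14
  6 → 7: 1/19
  6 → 8: 4/9
  7 → 8: 1/16
  8 → 9: 5/20
  9 → 10: 5/10
  10 → 11: 5/5
  11 → 12: 5/12
  12 → 13: 5/12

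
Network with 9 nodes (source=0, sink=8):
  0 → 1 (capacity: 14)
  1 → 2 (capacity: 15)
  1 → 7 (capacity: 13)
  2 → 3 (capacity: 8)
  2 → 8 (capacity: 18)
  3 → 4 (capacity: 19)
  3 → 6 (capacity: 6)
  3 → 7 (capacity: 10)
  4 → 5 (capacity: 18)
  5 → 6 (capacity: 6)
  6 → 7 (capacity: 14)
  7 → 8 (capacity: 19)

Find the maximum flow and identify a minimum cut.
Max flow = 14, Min cut edges: (0,1)

Maximum flow: 14
Minimum cut: (0,1)
Partition: S = [0], T = [1, 2, 3, 4, 5, 6, 7, 8]

Max-flow min-cut theorem verified: both equal 14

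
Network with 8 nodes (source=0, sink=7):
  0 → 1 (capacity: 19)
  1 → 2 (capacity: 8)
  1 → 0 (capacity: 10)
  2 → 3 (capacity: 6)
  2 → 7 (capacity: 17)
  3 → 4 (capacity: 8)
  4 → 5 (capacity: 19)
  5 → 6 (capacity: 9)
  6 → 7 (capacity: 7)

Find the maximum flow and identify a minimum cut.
Max flow = 8, Min cut edges: (1,2)

Maximum flow: 8
Minimum cut: (1,2)
Partition: S = [0, 1], T = [2, 3, 4, 5, 6, 7]

Max-flow min-cut theorem verified: both equal 8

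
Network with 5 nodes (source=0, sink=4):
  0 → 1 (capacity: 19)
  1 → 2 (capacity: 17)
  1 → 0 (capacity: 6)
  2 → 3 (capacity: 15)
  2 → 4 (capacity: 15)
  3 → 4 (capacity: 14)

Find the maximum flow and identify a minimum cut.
Max flow = 17, Min cut edges: (1,2)

Maximum flow: 17
Minimum cut: (1,2)
Partition: S = [0, 1], T = [2, 3, 4]

Max-flow min-cut theorem verified: both equal 17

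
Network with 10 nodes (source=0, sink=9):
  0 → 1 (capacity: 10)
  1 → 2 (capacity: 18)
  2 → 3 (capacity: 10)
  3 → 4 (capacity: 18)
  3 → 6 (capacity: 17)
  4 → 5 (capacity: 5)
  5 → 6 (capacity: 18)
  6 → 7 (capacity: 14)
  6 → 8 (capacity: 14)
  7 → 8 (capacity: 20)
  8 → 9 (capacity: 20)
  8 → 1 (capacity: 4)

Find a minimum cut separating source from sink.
Min cut value = 10, edges: (2,3)

Min cut value: 10
Partition: S = [0, 1, 2], T = [3, 4, 5, 6, 7, 8, 9]
Cut edges: (2,3)

By max-flow min-cut theorem, max flow = min cut = 10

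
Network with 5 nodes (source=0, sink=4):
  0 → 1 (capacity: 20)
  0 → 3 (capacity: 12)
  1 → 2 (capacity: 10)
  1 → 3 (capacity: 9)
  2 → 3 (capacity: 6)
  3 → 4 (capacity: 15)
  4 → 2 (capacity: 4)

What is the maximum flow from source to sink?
Maximum flow = 15

Max flow: 15

Flow assignment:
  0 → 1: 15/20
  1 → 2: 6/10
  1 → 3: 9/9
  2 → 3: 6/6
  3 → 4: 15/15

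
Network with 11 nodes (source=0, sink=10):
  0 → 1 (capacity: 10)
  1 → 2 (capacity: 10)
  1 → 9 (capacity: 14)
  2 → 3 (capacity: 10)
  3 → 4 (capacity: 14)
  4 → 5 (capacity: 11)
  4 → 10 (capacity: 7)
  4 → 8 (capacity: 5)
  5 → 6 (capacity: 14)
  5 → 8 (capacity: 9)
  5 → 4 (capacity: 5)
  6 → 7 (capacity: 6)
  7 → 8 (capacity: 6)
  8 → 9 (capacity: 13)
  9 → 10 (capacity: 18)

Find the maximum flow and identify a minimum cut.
Max flow = 10, Min cut edges: (0,1)

Maximum flow: 10
Minimum cut: (0,1)
Partition: S = [0], T = [1, 2, 3, 4, 5, 6, 7, 8, 9, 10]

Max-flow min-cut theorem verified: both equal 10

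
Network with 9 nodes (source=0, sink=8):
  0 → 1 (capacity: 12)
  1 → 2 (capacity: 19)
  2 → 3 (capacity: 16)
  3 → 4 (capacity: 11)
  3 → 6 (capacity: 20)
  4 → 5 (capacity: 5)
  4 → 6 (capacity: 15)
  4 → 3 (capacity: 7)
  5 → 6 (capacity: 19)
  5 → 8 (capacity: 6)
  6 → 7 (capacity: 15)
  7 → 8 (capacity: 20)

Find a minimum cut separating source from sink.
Min cut value = 12, edges: (0,1)

Min cut value: 12
Partition: S = [0], T = [1, 2, 3, 4, 5, 6, 7, 8]
Cut edges: (0,1)

By max-flow min-cut theorem, max flow = min cut = 12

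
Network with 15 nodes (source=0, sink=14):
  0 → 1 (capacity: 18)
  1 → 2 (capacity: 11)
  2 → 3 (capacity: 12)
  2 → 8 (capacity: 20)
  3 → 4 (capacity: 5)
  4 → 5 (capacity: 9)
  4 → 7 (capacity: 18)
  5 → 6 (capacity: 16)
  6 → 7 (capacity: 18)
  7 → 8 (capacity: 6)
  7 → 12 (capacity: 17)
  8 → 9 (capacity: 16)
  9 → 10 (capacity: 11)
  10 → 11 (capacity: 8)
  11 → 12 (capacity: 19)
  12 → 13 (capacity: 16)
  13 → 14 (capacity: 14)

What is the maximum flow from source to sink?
Maximum flow = 11

Max flow: 11

Flow assignment:
  0 → 1: 11/18
  1 → 2: 11/11
  2 → 3: 5/12
  2 → 8: 6/20
  3 → 4: 5/5
  4 → 7: 5/18
  7 → 12: 5/17
  8 → 9: 6/16
  9 → 10: 6/11
  10 → 11: 6/8
  11 → 12: 6/19
  12 → 13: 11/16
  13 → 14: 11/14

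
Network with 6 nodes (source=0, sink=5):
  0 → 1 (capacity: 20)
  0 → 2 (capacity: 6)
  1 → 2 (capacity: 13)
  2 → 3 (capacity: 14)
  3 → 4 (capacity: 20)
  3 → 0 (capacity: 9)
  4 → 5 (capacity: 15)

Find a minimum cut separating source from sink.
Min cut value = 14, edges: (2,3)

Min cut value: 14
Partition: S = [0, 1, 2], T = [3, 4, 5]
Cut edges: (2,3)

By max-flow min-cut theorem, max flow = min cut = 14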